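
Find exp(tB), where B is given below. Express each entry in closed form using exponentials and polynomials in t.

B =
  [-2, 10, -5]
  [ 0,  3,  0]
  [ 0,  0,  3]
e^{tB} =
  [exp(-2*t), 2*exp(3*t) - 2*exp(-2*t), -exp(3*t) + exp(-2*t)]
  [0, exp(3*t), 0]
  [0, 0, exp(3*t)]

Strategy: write B = P · J · P⁻¹ where J is a Jordan canonical form, so e^{tB} = P · e^{tJ} · P⁻¹, and e^{tJ} can be computed block-by-block.

B has Jordan form
J =
  [-2, 0, 0]
  [ 0, 3, 0]
  [ 0, 0, 3]
(up to reordering of blocks).

Per-block formulas:
  For a 1×1 block at λ = 3: exp(t · [3]) = [e^(3t)].
  For a 1×1 block at λ = -2: exp(t · [-2]) = [e^(-2t)].

After assembling e^{tJ} and conjugating by P, we get:

e^{tB} =
  [exp(-2*t), 2*exp(3*t) - 2*exp(-2*t), -exp(3*t) + exp(-2*t)]
  [0, exp(3*t), 0]
  [0, 0, exp(3*t)]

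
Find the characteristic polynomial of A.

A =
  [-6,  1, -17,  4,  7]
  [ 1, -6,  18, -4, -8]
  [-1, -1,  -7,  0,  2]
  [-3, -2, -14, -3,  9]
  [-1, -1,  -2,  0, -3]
x^5 + 25*x^4 + 250*x^3 + 1250*x^2 + 3125*x + 3125

Expanding det(x·I − A) (e.g. by cofactor expansion or by noting that A is similar to its Jordan form J, which has the same characteristic polynomial as A) gives
  χ_A(x) = x^5 + 25*x^4 + 250*x^3 + 1250*x^2 + 3125*x + 3125
which factors as (x + 5)^5. The eigenvalues (with algebraic multiplicities) are λ = -5 with multiplicity 5.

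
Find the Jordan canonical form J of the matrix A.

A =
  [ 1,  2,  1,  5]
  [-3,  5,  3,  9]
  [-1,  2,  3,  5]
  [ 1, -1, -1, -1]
J_3(2) ⊕ J_1(2)

The characteristic polynomial is
  det(x·I − A) = x^4 - 8*x^3 + 24*x^2 - 32*x + 16 = (x - 2)^4

Eigenvalues and multiplicities (the geometric multiplicity of λ is n − rank(A − λI), which equals the number of Jordan blocks for λ):
  λ = 2: algebraic multiplicity = 4, geometric multiplicity = 2

Determining the block sizes for each eigenvalue:
  λ = 2: with am = 4 and gm = 2, the partition is not yet determined (e.g. several partitions of 4 into 2 parts exist). Let N = A − (2)·I. Computing rank(N^1) = 2, rank(N^2) = 1, rank(N^3) = 0; the number of blocks of size ≥ j is rank(N^{j−1}) − rank(N^j), giving [2, 1, 1]. So we have 1 block(s) of size 3, 1 block(s) of size 1 → block sizes [3, 1]

Assembling the blocks gives a Jordan form
J =
  [2, 1, 0, 0]
  [0, 2, 1, 0]
  [0, 0, 2, 0]
  [0, 0, 0, 2]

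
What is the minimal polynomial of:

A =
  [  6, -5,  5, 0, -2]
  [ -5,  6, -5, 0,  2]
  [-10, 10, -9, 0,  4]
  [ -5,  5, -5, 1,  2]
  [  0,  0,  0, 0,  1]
x^2 - 2*x + 1

The characteristic polynomial is χ_A(x) = (x - 1)^5, so the eigenvalues are known. The minimal polynomial is
  m_A(x) = Π_λ (x − λ)^{k_λ}
where k_λ is the size of the *largest* Jordan block for λ (equivalently, the smallest k with (A − λI)^k v = 0 for every generalised eigenvector v of λ).

  λ = 1: largest Jordan block has size 2, contributing (x − 1)^2

So m_A(x) = (x - 1)^2 = x^2 - 2*x + 1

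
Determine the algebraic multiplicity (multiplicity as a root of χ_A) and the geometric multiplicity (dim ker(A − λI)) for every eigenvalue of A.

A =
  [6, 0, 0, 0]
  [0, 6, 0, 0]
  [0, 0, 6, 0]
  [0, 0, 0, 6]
λ = 6: alg = 4, geom = 4

Step 1 — factor the characteristic polynomial to read off the algebraic multiplicities:
  χ_A(x) = (x - 6)^4

Step 2 — compute geometric multiplicities via the rank-nullity identity g(λ) = n − rank(A − λI):
  rank(A − (6)·I) = 0, so dim ker(A − (6)·I) = n − 0 = 4

Summary:
  λ = 6: algebraic multiplicity = 4, geometric multiplicity = 4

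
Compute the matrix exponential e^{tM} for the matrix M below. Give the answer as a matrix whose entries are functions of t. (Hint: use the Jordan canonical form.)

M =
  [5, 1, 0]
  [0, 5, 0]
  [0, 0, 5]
e^{tM} =
  [exp(5*t), t*exp(5*t), 0]
  [0, exp(5*t), 0]
  [0, 0, exp(5*t)]

Strategy: write M = P · J · P⁻¹ where J is a Jordan canonical form, so e^{tM} = P · e^{tJ} · P⁻¹, and e^{tJ} can be computed block-by-block.

M has Jordan form
J =
  [5, 1, 0]
  [0, 5, 0]
  [0, 0, 5]
(up to reordering of blocks).

Per-block formulas:
  For a 2×2 Jordan block J_2(5): exp(t · J_2(5)) = e^(5t)·(I + t·N), where N is the 2×2 nilpotent shift.
  For a 1×1 block at λ = 5: exp(t · [5]) = [e^(5t)].

After assembling e^{tJ} and conjugating by P, we get:

e^{tM} =
  [exp(5*t), t*exp(5*t), 0]
  [0, exp(5*t), 0]
  [0, 0, exp(5*t)]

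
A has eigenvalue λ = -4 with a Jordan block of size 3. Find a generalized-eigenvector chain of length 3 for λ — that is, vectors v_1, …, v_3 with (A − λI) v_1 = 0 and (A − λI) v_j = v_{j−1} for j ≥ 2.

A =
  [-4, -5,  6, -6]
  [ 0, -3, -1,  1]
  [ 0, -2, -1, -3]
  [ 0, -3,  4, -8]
A Jordan chain for λ = -4 of length 3:
v_1 = (1, 0, 1, 1)ᵀ
v_2 = (-5, 1, -2, -3)ᵀ
v_3 = (0, 1, 0, 0)ᵀ

Let N = A − (-4)·I. We want v_3 with N^3 v_3 = 0 but N^2 v_3 ≠ 0; then v_{j-1} := N · v_j for j = 3, …, 2.

Pick v_3 = (0, 1, 0, 0)ᵀ.
Then v_2 = N · v_3 = (-5, 1, -2, -3)ᵀ.
Then v_1 = N · v_2 = (1, 0, 1, 1)ᵀ.

Sanity check: (A − (-4)·I) v_1 = (0, 0, 0, 0)ᵀ = 0. ✓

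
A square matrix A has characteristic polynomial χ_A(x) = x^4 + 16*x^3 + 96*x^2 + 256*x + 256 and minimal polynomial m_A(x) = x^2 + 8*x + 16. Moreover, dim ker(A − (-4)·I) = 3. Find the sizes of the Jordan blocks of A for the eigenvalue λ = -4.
Block sizes for λ = -4: [2, 1, 1]

Step 1 — from the characteristic polynomial, algebraic multiplicity of λ = -4 is 4. From dim ker(A − (-4)·I) = 3, there are exactly 3 Jordan blocks for λ = -4.
Step 2 — from the minimal polynomial, the factor (x + 4)^2 tells us the largest block for λ = -4 has size 2.
Step 3 — with total size 4, 3 blocks, and largest block 2, the block sizes (in nonincreasing order) are [2, 1, 1].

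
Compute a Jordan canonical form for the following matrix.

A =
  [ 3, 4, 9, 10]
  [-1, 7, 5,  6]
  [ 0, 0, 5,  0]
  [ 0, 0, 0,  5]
J_3(5) ⊕ J_1(5)

The characteristic polynomial is
  det(x·I − A) = x^4 - 20*x^3 + 150*x^2 - 500*x + 625 = (x - 5)^4

Eigenvalues and multiplicities (the geometric multiplicity of λ is n − rank(A − λI), which equals the number of Jordan blocks for λ):
  λ = 5: algebraic multiplicity = 4, geometric multiplicity = 2

Determining the block sizes for each eigenvalue:
  λ = 5: with am = 4 and gm = 2, the partition is not yet determined (e.g. several partitions of 4 into 2 parts exist). Let N = A − (5)·I. Computing rank(N^1) = 2, rank(N^2) = 1, rank(N^3) = 0; the number of blocks of size ≥ j is rank(N^{j−1}) − rank(N^j), giving [2, 1, 1]. So we have 1 block(s) of size 3, 1 block(s) of size 1 → block sizes [3, 1]

Assembling the blocks gives a Jordan form
J =
  [5, 1, 0, 0]
  [0, 5, 1, 0]
  [0, 0, 5, 0]
  [0, 0, 0, 5]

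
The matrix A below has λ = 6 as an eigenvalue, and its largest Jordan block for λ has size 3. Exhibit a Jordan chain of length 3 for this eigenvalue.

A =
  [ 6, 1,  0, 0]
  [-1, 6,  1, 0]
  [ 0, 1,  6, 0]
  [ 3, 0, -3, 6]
A Jordan chain for λ = 6 of length 3:
v_1 = (-1, 0, -1, 0)ᵀ
v_2 = (0, -1, 0, 3)ᵀ
v_3 = (1, 0, 0, 0)ᵀ

Let N = A − (6)·I. We want v_3 with N^3 v_3 = 0 but N^2 v_3 ≠ 0; then v_{j-1} := N · v_j for j = 3, …, 2.

Pick v_3 = (1, 0, 0, 0)ᵀ.
Then v_2 = N · v_3 = (0, -1, 0, 3)ᵀ.
Then v_1 = N · v_2 = (-1, 0, -1, 0)ᵀ.

Sanity check: (A − (6)·I) v_1 = (0, 0, 0, 0)ᵀ = 0. ✓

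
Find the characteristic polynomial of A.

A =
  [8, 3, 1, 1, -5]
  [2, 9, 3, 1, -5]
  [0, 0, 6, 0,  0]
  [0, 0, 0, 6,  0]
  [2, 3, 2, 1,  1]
x^5 - 30*x^4 + 360*x^3 - 2160*x^2 + 6480*x - 7776

Expanding det(x·I − A) (e.g. by cofactor expansion or by noting that A is similar to its Jordan form J, which has the same characteristic polynomial as A) gives
  χ_A(x) = x^5 - 30*x^4 + 360*x^3 - 2160*x^2 + 6480*x - 7776
which factors as (x - 6)^5. The eigenvalues (with algebraic multiplicities) are λ = 6 with multiplicity 5.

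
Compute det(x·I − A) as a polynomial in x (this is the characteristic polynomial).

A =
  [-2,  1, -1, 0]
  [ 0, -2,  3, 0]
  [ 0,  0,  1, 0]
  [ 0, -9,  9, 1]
x^4 + 2*x^3 - 3*x^2 - 4*x + 4

Expanding det(x·I − A) (e.g. by cofactor expansion or by noting that A is similar to its Jordan form J, which has the same characteristic polynomial as A) gives
  χ_A(x) = x^4 + 2*x^3 - 3*x^2 - 4*x + 4
which factors as (x - 1)^2*(x + 2)^2. The eigenvalues (with algebraic multiplicities) are λ = -2 with multiplicity 2, λ = 1 with multiplicity 2.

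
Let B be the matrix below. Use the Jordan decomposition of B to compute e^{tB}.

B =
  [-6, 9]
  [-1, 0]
e^{tB} =
  [-3*t*exp(-3*t) + exp(-3*t), 9*t*exp(-3*t)]
  [-t*exp(-3*t), 3*t*exp(-3*t) + exp(-3*t)]

Strategy: write B = P · J · P⁻¹ where J is a Jordan canonical form, so e^{tB} = P · e^{tJ} · P⁻¹, and e^{tJ} can be computed block-by-block.

B has Jordan form
J =
  [-3,  1]
  [ 0, -3]
(up to reordering of blocks).

Per-block formulas:
  For a 2×2 Jordan block J_2(-3): exp(t · J_2(-3)) = e^(-3t)·(I + t·N), where N is the 2×2 nilpotent shift.

After assembling e^{tJ} and conjugating by P, we get:

e^{tB} =
  [-3*t*exp(-3*t) + exp(-3*t), 9*t*exp(-3*t)]
  [-t*exp(-3*t), 3*t*exp(-3*t) + exp(-3*t)]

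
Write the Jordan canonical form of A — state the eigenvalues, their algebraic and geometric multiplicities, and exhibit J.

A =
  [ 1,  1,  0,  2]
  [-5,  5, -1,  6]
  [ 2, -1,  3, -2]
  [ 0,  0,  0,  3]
J_3(3) ⊕ J_1(3)

The characteristic polynomial is
  det(x·I − A) = x^4 - 12*x^3 + 54*x^2 - 108*x + 81 = (x - 3)^4

Eigenvalues and multiplicities (the geometric multiplicity of λ is n − rank(A − λI), which equals the number of Jordan blocks for λ):
  λ = 3: algebraic multiplicity = 4, geometric multiplicity = 2

Determining the block sizes for each eigenvalue:
  λ = 3: with am = 4 and gm = 2, the partition is not yet determined (e.g. several partitions of 4 into 2 parts exist). Let N = A − (3)·I. Computing rank(N^1) = 2, rank(N^2) = 1, rank(N^3) = 0; the number of blocks of size ≥ j is rank(N^{j−1}) − rank(N^j), giving [2, 1, 1]. So we have 1 block(s) of size 3, 1 block(s) of size 1 → block sizes [3, 1]

Assembling the blocks gives a Jordan form
J =
  [3, 1, 0, 0]
  [0, 3, 1, 0]
  [0, 0, 3, 0]
  [0, 0, 0, 3]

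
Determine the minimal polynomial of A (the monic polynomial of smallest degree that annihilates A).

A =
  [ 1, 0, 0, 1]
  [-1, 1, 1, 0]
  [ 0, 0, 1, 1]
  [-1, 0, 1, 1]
x^3 - 3*x^2 + 3*x - 1

The characteristic polynomial is χ_A(x) = (x - 1)^4, so the eigenvalues are known. The minimal polynomial is
  m_A(x) = Π_λ (x − λ)^{k_λ}
where k_λ is the size of the *largest* Jordan block for λ (equivalently, the smallest k with (A − λI)^k v = 0 for every generalised eigenvector v of λ).

  λ = 1: largest Jordan block has size 3, contributing (x − 1)^3

So m_A(x) = (x - 1)^3 = x^3 - 3*x^2 + 3*x - 1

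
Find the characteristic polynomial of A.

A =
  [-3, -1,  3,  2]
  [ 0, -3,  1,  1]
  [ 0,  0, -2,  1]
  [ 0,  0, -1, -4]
x^4 + 12*x^3 + 54*x^2 + 108*x + 81

Expanding det(x·I − A) (e.g. by cofactor expansion or by noting that A is similar to its Jordan form J, which has the same characteristic polynomial as A) gives
  χ_A(x) = x^4 + 12*x^3 + 54*x^2 + 108*x + 81
which factors as (x + 3)^4. The eigenvalues (with algebraic multiplicities) are λ = -3 with multiplicity 4.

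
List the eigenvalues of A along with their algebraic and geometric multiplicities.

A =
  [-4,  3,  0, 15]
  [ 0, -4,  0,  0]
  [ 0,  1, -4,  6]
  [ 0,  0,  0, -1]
λ = -4: alg = 3, geom = 2; λ = -1: alg = 1, geom = 1

Step 1 — factor the characteristic polynomial to read off the algebraic multiplicities:
  χ_A(x) = (x + 1)*(x + 4)^3

Step 2 — compute geometric multiplicities via the rank-nullity identity g(λ) = n − rank(A − λI):
  rank(A − (-4)·I) = 2, so dim ker(A − (-4)·I) = n − 2 = 2
  rank(A − (-1)·I) = 3, so dim ker(A − (-1)·I) = n − 3 = 1

Summary:
  λ = -4: algebraic multiplicity = 3, geometric multiplicity = 2
  λ = -1: algebraic multiplicity = 1, geometric multiplicity = 1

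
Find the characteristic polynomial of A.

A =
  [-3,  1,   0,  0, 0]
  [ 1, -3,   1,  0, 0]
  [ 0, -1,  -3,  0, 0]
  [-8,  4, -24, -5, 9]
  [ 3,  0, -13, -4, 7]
x^5 + 7*x^4 + 10*x^3 - 18*x^2 - 27*x + 27

Expanding det(x·I − A) (e.g. by cofactor expansion or by noting that A is similar to its Jordan form J, which has the same characteristic polynomial as A) gives
  χ_A(x) = x^5 + 7*x^4 + 10*x^3 - 18*x^2 - 27*x + 27
which factors as (x - 1)^2*(x + 3)^3. The eigenvalues (with algebraic multiplicities) are λ = -3 with multiplicity 3, λ = 1 with multiplicity 2.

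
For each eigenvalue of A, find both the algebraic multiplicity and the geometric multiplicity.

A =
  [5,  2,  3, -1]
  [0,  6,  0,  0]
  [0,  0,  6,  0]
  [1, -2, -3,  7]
λ = 6: alg = 4, geom = 3

Step 1 — factor the characteristic polynomial to read off the algebraic multiplicities:
  χ_A(x) = (x - 6)^4

Step 2 — compute geometric multiplicities via the rank-nullity identity g(λ) = n − rank(A − λI):
  rank(A − (6)·I) = 1, so dim ker(A − (6)·I) = n − 1 = 3

Summary:
  λ = 6: algebraic multiplicity = 4, geometric multiplicity = 3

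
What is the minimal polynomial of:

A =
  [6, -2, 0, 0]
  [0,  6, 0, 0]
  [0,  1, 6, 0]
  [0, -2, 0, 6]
x^2 - 12*x + 36

The characteristic polynomial is χ_A(x) = (x - 6)^4, so the eigenvalues are known. The minimal polynomial is
  m_A(x) = Π_λ (x − λ)^{k_λ}
where k_λ is the size of the *largest* Jordan block for λ (equivalently, the smallest k with (A − λI)^k v = 0 for every generalised eigenvector v of λ).

  λ = 6: largest Jordan block has size 2, contributing (x − 6)^2

So m_A(x) = (x - 6)^2 = x^2 - 12*x + 36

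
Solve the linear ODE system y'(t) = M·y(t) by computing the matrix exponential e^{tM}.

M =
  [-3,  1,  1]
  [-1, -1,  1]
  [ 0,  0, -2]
e^{tM} =
  [-t*exp(-2*t) + exp(-2*t), t*exp(-2*t), t*exp(-2*t)]
  [-t*exp(-2*t), t*exp(-2*t) + exp(-2*t), t*exp(-2*t)]
  [0, 0, exp(-2*t)]

Strategy: write M = P · J · P⁻¹ where J is a Jordan canonical form, so e^{tM} = P · e^{tJ} · P⁻¹, and e^{tJ} can be computed block-by-block.

M has Jordan form
J =
  [-2,  1,  0]
  [ 0, -2,  0]
  [ 0,  0, -2]
(up to reordering of blocks).

Per-block formulas:
  For a 1×1 block at λ = -2: exp(t · [-2]) = [e^(-2t)].
  For a 2×2 Jordan block J_2(-2): exp(t · J_2(-2)) = e^(-2t)·(I + t·N), where N is the 2×2 nilpotent shift.

After assembling e^{tJ} and conjugating by P, we get:

e^{tM} =
  [-t*exp(-2*t) + exp(-2*t), t*exp(-2*t), t*exp(-2*t)]
  [-t*exp(-2*t), t*exp(-2*t) + exp(-2*t), t*exp(-2*t)]
  [0, 0, exp(-2*t)]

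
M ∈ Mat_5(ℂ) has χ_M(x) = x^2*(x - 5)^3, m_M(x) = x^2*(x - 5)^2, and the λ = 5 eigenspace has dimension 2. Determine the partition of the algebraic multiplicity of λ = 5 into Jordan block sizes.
Block sizes for λ = 5: [2, 1]

Step 1 — from the characteristic polynomial, algebraic multiplicity of λ = 5 is 3. From dim ker(M − (5)·I) = 2, there are exactly 2 Jordan blocks for λ = 5.
Step 2 — from the minimal polynomial, the factor (x − 5)^2 tells us the largest block for λ = 5 has size 2.
Step 3 — with total size 3, 2 blocks, and largest block 2, the block sizes (in nonincreasing order) are [2, 1].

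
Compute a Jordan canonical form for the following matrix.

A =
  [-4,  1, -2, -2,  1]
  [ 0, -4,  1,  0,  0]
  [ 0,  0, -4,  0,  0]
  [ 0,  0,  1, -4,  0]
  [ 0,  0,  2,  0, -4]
J_3(-4) ⊕ J_1(-4) ⊕ J_1(-4)

The characteristic polynomial is
  det(x·I − A) = x^5 + 20*x^4 + 160*x^3 + 640*x^2 + 1280*x + 1024 = (x + 4)^5

Eigenvalues and multiplicities (the geometric multiplicity of λ is n − rank(A − λI), which equals the number of Jordan blocks for λ):
  λ = -4: algebraic multiplicity = 5, geometric multiplicity = 3

Determining the block sizes for each eigenvalue:
  λ = -4: with am = 5 and gm = 3, the partition is not yet determined (e.g. several partitions of 5 into 3 parts exist). Let N = A − (-4)·I. Computing rank(N^1) = 2, rank(N^2) = 1, rank(N^3) = 0; the number of blocks of size ≥ j is rank(N^{j−1}) − rank(N^j), giving [3, 1, 1]. So we have 1 block(s) of size 3, 2 block(s) of size 1 → block sizes [3, 1, 1]

Assembling the blocks gives a Jordan form
J =
  [-4,  1,  0,  0,  0]
  [ 0, -4,  1,  0,  0]
  [ 0,  0, -4,  0,  0]
  [ 0,  0,  0, -4,  0]
  [ 0,  0,  0,  0, -4]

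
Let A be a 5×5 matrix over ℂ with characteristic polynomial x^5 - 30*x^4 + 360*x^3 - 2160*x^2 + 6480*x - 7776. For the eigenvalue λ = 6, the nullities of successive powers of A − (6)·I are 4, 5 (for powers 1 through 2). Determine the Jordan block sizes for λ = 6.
Block sizes for λ = 6: [2, 1, 1, 1]

From the dimensions of kernels of powers, the number of Jordan blocks of size at least j is d_j − d_{j−1} where d_j = dim ker(N^j) (with d_0 = 0). Computing the differences gives [4, 1].
The number of blocks of size exactly k is (#blocks of size ≥ k) − (#blocks of size ≥ k + 1), so the partition is: 3 block(s) of size 1, 1 block(s) of size 2.
In nonincreasing order the block sizes are [2, 1, 1, 1].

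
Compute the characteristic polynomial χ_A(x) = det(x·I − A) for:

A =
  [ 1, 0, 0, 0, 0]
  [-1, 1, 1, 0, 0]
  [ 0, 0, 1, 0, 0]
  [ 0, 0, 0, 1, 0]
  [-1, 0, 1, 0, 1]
x^5 - 5*x^4 + 10*x^3 - 10*x^2 + 5*x - 1

Expanding det(x·I − A) (e.g. by cofactor expansion or by noting that A is similar to its Jordan form J, which has the same characteristic polynomial as A) gives
  χ_A(x) = x^5 - 5*x^4 + 10*x^3 - 10*x^2 + 5*x - 1
which factors as (x - 1)^5. The eigenvalues (with algebraic multiplicities) are λ = 1 with multiplicity 5.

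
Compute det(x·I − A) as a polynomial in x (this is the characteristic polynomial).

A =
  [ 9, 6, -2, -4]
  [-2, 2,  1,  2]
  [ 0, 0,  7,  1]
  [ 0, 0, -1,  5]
x^4 - 23*x^3 + 198*x^2 - 756*x + 1080

Expanding det(x·I − A) (e.g. by cofactor expansion or by noting that A is similar to its Jordan form J, which has the same characteristic polynomial as A) gives
  χ_A(x) = x^4 - 23*x^3 + 198*x^2 - 756*x + 1080
which factors as (x - 6)^3*(x - 5). The eigenvalues (with algebraic multiplicities) are λ = 5 with multiplicity 1, λ = 6 with multiplicity 3.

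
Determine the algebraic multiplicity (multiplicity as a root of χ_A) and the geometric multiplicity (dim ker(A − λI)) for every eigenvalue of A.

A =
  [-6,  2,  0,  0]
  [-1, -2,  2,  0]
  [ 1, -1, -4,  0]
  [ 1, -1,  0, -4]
λ = -4: alg = 4, geom = 2

Step 1 — factor the characteristic polynomial to read off the algebraic multiplicities:
  χ_A(x) = (x + 4)^4

Step 2 — compute geometric multiplicities via the rank-nullity identity g(λ) = n − rank(A − λI):
  rank(A − (-4)·I) = 2, so dim ker(A − (-4)·I) = n − 2 = 2

Summary:
  λ = -4: algebraic multiplicity = 4, geometric multiplicity = 2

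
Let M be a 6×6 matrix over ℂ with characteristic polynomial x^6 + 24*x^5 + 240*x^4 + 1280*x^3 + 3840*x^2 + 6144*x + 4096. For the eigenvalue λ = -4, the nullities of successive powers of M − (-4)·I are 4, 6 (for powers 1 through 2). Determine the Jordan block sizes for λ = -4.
Block sizes for λ = -4: [2, 2, 1, 1]

From the dimensions of kernels of powers, the number of Jordan blocks of size at least j is d_j − d_{j−1} where d_j = dim ker(N^j) (with d_0 = 0). Computing the differences gives [4, 2].
The number of blocks of size exactly k is (#blocks of size ≥ k) − (#blocks of size ≥ k + 1), so the partition is: 2 block(s) of size 1, 2 block(s) of size 2.
In nonincreasing order the block sizes are [2, 2, 1, 1].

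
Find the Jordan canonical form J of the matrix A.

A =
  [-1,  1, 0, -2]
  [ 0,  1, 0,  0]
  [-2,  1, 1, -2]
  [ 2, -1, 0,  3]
J_2(1) ⊕ J_1(1) ⊕ J_1(1)

The characteristic polynomial is
  det(x·I − A) = x^4 - 4*x^3 + 6*x^2 - 4*x + 1 = (x - 1)^4

Eigenvalues and multiplicities (the geometric multiplicity of λ is n − rank(A − λI), which equals the number of Jordan blocks for λ):
  λ = 1: algebraic multiplicity = 4, geometric multiplicity = 3

Determining the block sizes for each eigenvalue:
  λ = 1: 3 blocks summing to 4 forces exactly one block of size 2 and the rest size 1 → block sizes [2, 1, 1]

Assembling the blocks gives a Jordan form
J =
  [1, 1, 0, 0]
  [0, 1, 0, 0]
  [0, 0, 1, 0]
  [0, 0, 0, 1]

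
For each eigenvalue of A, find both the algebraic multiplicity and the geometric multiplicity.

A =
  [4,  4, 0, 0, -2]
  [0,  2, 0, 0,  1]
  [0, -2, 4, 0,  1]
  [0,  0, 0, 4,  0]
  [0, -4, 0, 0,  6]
λ = 4: alg = 5, geom = 4

Step 1 — factor the characteristic polynomial to read off the algebraic multiplicities:
  χ_A(x) = (x - 4)^5

Step 2 — compute geometric multiplicities via the rank-nullity identity g(λ) = n − rank(A − λI):
  rank(A − (4)·I) = 1, so dim ker(A − (4)·I) = n − 1 = 4

Summary:
  λ = 4: algebraic multiplicity = 5, geometric multiplicity = 4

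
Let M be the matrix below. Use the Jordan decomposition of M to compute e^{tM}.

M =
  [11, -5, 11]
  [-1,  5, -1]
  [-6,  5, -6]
e^{tM} =
  [t*exp(5*t) + 2*exp(5*t) - 1, 1 - exp(5*t), t*exp(5*t) + 2*exp(5*t) - 2]
  [-t*exp(5*t), exp(5*t), -t*exp(5*t)]
  [-t*exp(5*t) - exp(5*t) + 1, exp(5*t) - 1, -t*exp(5*t) - exp(5*t) + 2]

Strategy: write M = P · J · P⁻¹ where J is a Jordan canonical form, so e^{tM} = P · e^{tJ} · P⁻¹, and e^{tJ} can be computed block-by-block.

M has Jordan form
J =
  [0, 0, 0]
  [0, 5, 1]
  [0, 0, 5]
(up to reordering of blocks).

Per-block formulas:
  For a 2×2 Jordan block J_2(5): exp(t · J_2(5)) = e^(5t)·(I + t·N), where N is the 2×2 nilpotent shift.
  For a 1×1 block at λ = 0: exp(t · [0]) = [e^(0t)].

After assembling e^{tJ} and conjugating by P, we get:

e^{tM} =
  [t*exp(5*t) + 2*exp(5*t) - 1, 1 - exp(5*t), t*exp(5*t) + 2*exp(5*t) - 2]
  [-t*exp(5*t), exp(5*t), -t*exp(5*t)]
  [-t*exp(5*t) - exp(5*t) + 1, exp(5*t) - 1, -t*exp(5*t) - exp(5*t) + 2]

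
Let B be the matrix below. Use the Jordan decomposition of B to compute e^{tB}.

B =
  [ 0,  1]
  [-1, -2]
e^{tB} =
  [t*exp(-t) + exp(-t), t*exp(-t)]
  [-t*exp(-t), -t*exp(-t) + exp(-t)]

Strategy: write B = P · J · P⁻¹ where J is a Jordan canonical form, so e^{tB} = P · e^{tJ} · P⁻¹, and e^{tJ} can be computed block-by-block.

B has Jordan form
J =
  [-1,  1]
  [ 0, -1]
(up to reordering of blocks).

Per-block formulas:
  For a 2×2 Jordan block J_2(-1): exp(t · J_2(-1)) = e^(-1t)·(I + t·N), where N is the 2×2 nilpotent shift.

After assembling e^{tJ} and conjugating by P, we get:

e^{tB} =
  [t*exp(-t) + exp(-t), t*exp(-t)]
  [-t*exp(-t), -t*exp(-t) + exp(-t)]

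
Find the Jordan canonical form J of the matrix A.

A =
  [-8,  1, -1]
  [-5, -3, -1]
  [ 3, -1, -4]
J_3(-5)

The characteristic polynomial is
  det(x·I − A) = x^3 + 15*x^2 + 75*x + 125 = (x + 5)^3

Eigenvalues and multiplicities (the geometric multiplicity of λ is n − rank(A − λI), which equals the number of Jordan blocks for λ):
  λ = -5: algebraic multiplicity = 3, geometric multiplicity = 1

Determining the block sizes for each eigenvalue:
  λ = -5: one block (gm = 1), so the single block has size am = 3 → block sizes [3]

Assembling the blocks gives a Jordan form
J =
  [-5,  1,  0]
  [ 0, -5,  1]
  [ 0,  0, -5]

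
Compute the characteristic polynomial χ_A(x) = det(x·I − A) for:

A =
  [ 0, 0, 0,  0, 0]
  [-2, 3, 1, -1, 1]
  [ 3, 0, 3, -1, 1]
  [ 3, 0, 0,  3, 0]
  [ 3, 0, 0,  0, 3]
x^5 - 12*x^4 + 54*x^3 - 108*x^2 + 81*x

Expanding det(x·I − A) (e.g. by cofactor expansion or by noting that A is similar to its Jordan form J, which has the same characteristic polynomial as A) gives
  χ_A(x) = x^5 - 12*x^4 + 54*x^3 - 108*x^2 + 81*x
which factors as x*(x - 3)^4. The eigenvalues (with algebraic multiplicities) are λ = 0 with multiplicity 1, λ = 3 with multiplicity 4.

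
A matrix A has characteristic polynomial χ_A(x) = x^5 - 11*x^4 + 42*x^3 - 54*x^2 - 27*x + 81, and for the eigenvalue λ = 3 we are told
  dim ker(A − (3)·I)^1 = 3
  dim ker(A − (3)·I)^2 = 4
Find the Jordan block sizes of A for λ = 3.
Block sizes for λ = 3: [2, 1, 1]

From the dimensions of kernels of powers, the number of Jordan blocks of size at least j is d_j − d_{j−1} where d_j = dim ker(N^j) (with d_0 = 0). Computing the differences gives [3, 1].
The number of blocks of size exactly k is (#blocks of size ≥ k) − (#blocks of size ≥ k + 1), so the partition is: 2 block(s) of size 1, 1 block(s) of size 2.
In nonincreasing order the block sizes are [2, 1, 1].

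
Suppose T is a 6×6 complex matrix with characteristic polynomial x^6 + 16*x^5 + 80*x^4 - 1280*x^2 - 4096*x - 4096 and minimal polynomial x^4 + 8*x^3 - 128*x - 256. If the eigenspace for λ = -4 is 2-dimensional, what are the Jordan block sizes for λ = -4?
Block sizes for λ = -4: [3, 2]

Step 1 — from the characteristic polynomial, algebraic multiplicity of λ = -4 is 5. From dim ker(T − (-4)·I) = 2, there are exactly 2 Jordan blocks for λ = -4.
Step 2 — from the minimal polynomial, the factor (x + 4)^3 tells us the largest block for λ = -4 has size 3.
Step 3 — with total size 5, 2 blocks, and largest block 3, the block sizes (in nonincreasing order) are [3, 2].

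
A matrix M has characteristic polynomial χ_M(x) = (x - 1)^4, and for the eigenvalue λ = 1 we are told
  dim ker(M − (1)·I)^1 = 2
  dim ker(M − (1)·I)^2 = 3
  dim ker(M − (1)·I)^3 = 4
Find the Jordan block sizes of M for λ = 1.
Block sizes for λ = 1: [3, 1]

From the dimensions of kernels of powers, the number of Jordan blocks of size at least j is d_j − d_{j−1} where d_j = dim ker(N^j) (with d_0 = 0). Computing the differences gives [2, 1, 1].
The number of blocks of size exactly k is (#blocks of size ≥ k) − (#blocks of size ≥ k + 1), so the partition is: 1 block(s) of size 1, 1 block(s) of size 3.
In nonincreasing order the block sizes are [3, 1].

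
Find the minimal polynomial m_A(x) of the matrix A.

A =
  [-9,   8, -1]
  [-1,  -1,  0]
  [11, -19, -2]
x^3 + 12*x^2 + 48*x + 64

The characteristic polynomial is χ_A(x) = (x + 4)^3, so the eigenvalues are known. The minimal polynomial is
  m_A(x) = Π_λ (x − λ)^{k_λ}
where k_λ is the size of the *largest* Jordan block for λ (equivalently, the smallest k with (A − λI)^k v = 0 for every generalised eigenvector v of λ).

  λ = -4: largest Jordan block has size 3, contributing (x + 4)^3

So m_A(x) = (x + 4)^3 = x^3 + 12*x^2 + 48*x + 64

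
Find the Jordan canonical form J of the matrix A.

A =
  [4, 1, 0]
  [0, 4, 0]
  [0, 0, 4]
J_2(4) ⊕ J_1(4)

The characteristic polynomial is
  det(x·I − A) = x^3 - 12*x^2 + 48*x - 64 = (x - 4)^3

Eigenvalues and multiplicities (the geometric multiplicity of λ is n − rank(A − λI), which equals the number of Jordan blocks for λ):
  λ = 4: algebraic multiplicity = 3, geometric multiplicity = 2

Determining the block sizes for each eigenvalue:
  λ = 4: 2 blocks summing to 3 forces exactly one block of size 2 and the rest size 1 → block sizes [2, 1]

Assembling the blocks gives a Jordan form
J =
  [4, 1, 0]
  [0, 4, 0]
  [0, 0, 4]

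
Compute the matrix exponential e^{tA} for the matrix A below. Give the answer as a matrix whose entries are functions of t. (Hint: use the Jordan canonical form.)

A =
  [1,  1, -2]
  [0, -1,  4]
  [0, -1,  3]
e^{tA} =
  [exp(t), t*exp(t), -2*t*exp(t)]
  [0, -2*t*exp(t) + exp(t), 4*t*exp(t)]
  [0, -t*exp(t), 2*t*exp(t) + exp(t)]

Strategy: write A = P · J · P⁻¹ where J is a Jordan canonical form, so e^{tA} = P · e^{tJ} · P⁻¹, and e^{tJ} can be computed block-by-block.

A has Jordan form
J =
  [1, 1, 0]
  [0, 1, 0]
  [0, 0, 1]
(up to reordering of blocks).

Per-block formulas:
  For a 2×2 Jordan block J_2(1): exp(t · J_2(1)) = e^(1t)·(I + t·N), where N is the 2×2 nilpotent shift.
  For a 1×1 block at λ = 1: exp(t · [1]) = [e^(1t)].

After assembling e^{tJ} and conjugating by P, we get:

e^{tA} =
  [exp(t), t*exp(t), -2*t*exp(t)]
  [0, -2*t*exp(t) + exp(t), 4*t*exp(t)]
  [0, -t*exp(t), 2*t*exp(t) + exp(t)]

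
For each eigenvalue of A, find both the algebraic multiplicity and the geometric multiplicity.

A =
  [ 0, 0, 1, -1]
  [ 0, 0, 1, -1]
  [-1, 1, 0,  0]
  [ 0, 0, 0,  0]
λ = 0: alg = 4, geom = 2

Step 1 — factor the characteristic polynomial to read off the algebraic multiplicities:
  χ_A(x) = x^4

Step 2 — compute geometric multiplicities via the rank-nullity identity g(λ) = n − rank(A − λI):
  rank(A − (0)·I) = 2, so dim ker(A − (0)·I) = n − 2 = 2

Summary:
  λ = 0: algebraic multiplicity = 4, geometric multiplicity = 2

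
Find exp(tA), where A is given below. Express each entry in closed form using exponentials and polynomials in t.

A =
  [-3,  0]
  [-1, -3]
e^{tA} =
  [exp(-3*t), 0]
  [-t*exp(-3*t), exp(-3*t)]

Strategy: write A = P · J · P⁻¹ where J is a Jordan canonical form, so e^{tA} = P · e^{tJ} · P⁻¹, and e^{tJ} can be computed block-by-block.

A has Jordan form
J =
  [-3,  1]
  [ 0, -3]
(up to reordering of blocks).

Per-block formulas:
  For a 2×2 Jordan block J_2(-3): exp(t · J_2(-3)) = e^(-3t)·(I + t·N), where N is the 2×2 nilpotent shift.

After assembling e^{tJ} and conjugating by P, we get:

e^{tA} =
  [exp(-3*t), 0]
  [-t*exp(-3*t), exp(-3*t)]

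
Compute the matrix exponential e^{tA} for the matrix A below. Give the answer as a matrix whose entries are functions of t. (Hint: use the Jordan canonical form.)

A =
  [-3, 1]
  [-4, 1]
e^{tA} =
  [-2*t*exp(-t) + exp(-t), t*exp(-t)]
  [-4*t*exp(-t), 2*t*exp(-t) + exp(-t)]

Strategy: write A = P · J · P⁻¹ where J is a Jordan canonical form, so e^{tA} = P · e^{tJ} · P⁻¹, and e^{tJ} can be computed block-by-block.

A has Jordan form
J =
  [-1,  1]
  [ 0, -1]
(up to reordering of blocks).

Per-block formulas:
  For a 2×2 Jordan block J_2(-1): exp(t · J_2(-1)) = e^(-1t)·(I + t·N), where N is the 2×2 nilpotent shift.

After assembling e^{tJ} and conjugating by P, we get:

e^{tA} =
  [-2*t*exp(-t) + exp(-t), t*exp(-t)]
  [-4*t*exp(-t), 2*t*exp(-t) + exp(-t)]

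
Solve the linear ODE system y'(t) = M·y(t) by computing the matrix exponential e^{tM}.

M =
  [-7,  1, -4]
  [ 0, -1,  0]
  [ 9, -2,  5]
e^{tM} =
  [-6*t*exp(-t) + exp(-t), t^2*exp(-t) + t*exp(-t), -4*t*exp(-t)]
  [0, exp(-t), 0]
  [9*t*exp(-t), -3*t^2*exp(-t)/2 - 2*t*exp(-t), 6*t*exp(-t) + exp(-t)]

Strategy: write M = P · J · P⁻¹ where J is a Jordan canonical form, so e^{tM} = P · e^{tJ} · P⁻¹, and e^{tJ} can be computed block-by-block.

M has Jordan form
J =
  [-1,  1,  0]
  [ 0, -1,  1]
  [ 0,  0, -1]
(up to reordering of blocks).

Per-block formulas:
  For a 3×3 Jordan block J_3(-1): exp(t · J_3(-1)) = e^(-1t)·(I + t·N + (t^2/2)·N^2), where N is the 3×3 nilpotent shift.

After assembling e^{tJ} and conjugating by P, we get:

e^{tM} =
  [-6*t*exp(-t) + exp(-t), t^2*exp(-t) + t*exp(-t), -4*t*exp(-t)]
  [0, exp(-t), 0]
  [9*t*exp(-t), -3*t^2*exp(-t)/2 - 2*t*exp(-t), 6*t*exp(-t) + exp(-t)]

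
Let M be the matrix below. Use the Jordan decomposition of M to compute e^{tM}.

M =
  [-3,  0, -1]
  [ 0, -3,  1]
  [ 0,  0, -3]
e^{tM} =
  [exp(-3*t), 0, -t*exp(-3*t)]
  [0, exp(-3*t), t*exp(-3*t)]
  [0, 0, exp(-3*t)]

Strategy: write M = P · J · P⁻¹ where J is a Jordan canonical form, so e^{tM} = P · e^{tJ} · P⁻¹, and e^{tJ} can be computed block-by-block.

M has Jordan form
J =
  [-3,  1,  0]
  [ 0, -3,  0]
  [ 0,  0, -3]
(up to reordering of blocks).

Per-block formulas:
  For a 1×1 block at λ = -3: exp(t · [-3]) = [e^(-3t)].
  For a 2×2 Jordan block J_2(-3): exp(t · J_2(-3)) = e^(-3t)·(I + t·N), where N is the 2×2 nilpotent shift.

After assembling e^{tJ} and conjugating by P, we get:

e^{tM} =
  [exp(-3*t), 0, -t*exp(-3*t)]
  [0, exp(-3*t), t*exp(-3*t)]
  [0, 0, exp(-3*t)]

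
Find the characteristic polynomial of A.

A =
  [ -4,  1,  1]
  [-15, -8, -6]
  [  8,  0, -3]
x^3 + 15*x^2 + 75*x + 125

Expanding det(x·I − A) (e.g. by cofactor expansion or by noting that A is similar to its Jordan form J, which has the same characteristic polynomial as A) gives
  χ_A(x) = x^3 + 15*x^2 + 75*x + 125
which factors as (x + 5)^3. The eigenvalues (with algebraic multiplicities) are λ = -5 with multiplicity 3.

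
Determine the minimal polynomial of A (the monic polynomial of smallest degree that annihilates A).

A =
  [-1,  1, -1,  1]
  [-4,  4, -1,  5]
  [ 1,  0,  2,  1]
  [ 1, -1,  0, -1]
x^2 - 2*x + 1

The characteristic polynomial is χ_A(x) = (x - 1)^4, so the eigenvalues are known. The minimal polynomial is
  m_A(x) = Π_λ (x − λ)^{k_λ}
where k_λ is the size of the *largest* Jordan block for λ (equivalently, the smallest k with (A − λI)^k v = 0 for every generalised eigenvector v of λ).

  λ = 1: largest Jordan block has size 2, contributing (x − 1)^2

So m_A(x) = (x - 1)^2 = x^2 - 2*x + 1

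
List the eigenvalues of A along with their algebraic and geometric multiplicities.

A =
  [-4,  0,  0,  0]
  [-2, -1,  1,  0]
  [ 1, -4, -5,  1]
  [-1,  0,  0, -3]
λ = -4: alg = 1, geom = 1; λ = -3: alg = 3, geom = 1

Step 1 — factor the characteristic polynomial to read off the algebraic multiplicities:
  χ_A(x) = (x + 3)^3*(x + 4)

Step 2 — compute geometric multiplicities via the rank-nullity identity g(λ) = n − rank(A − λI):
  rank(A − (-4)·I) = 3, so dim ker(A − (-4)·I) = n − 3 = 1
  rank(A − (-3)·I) = 3, so dim ker(A − (-3)·I) = n − 3 = 1

Summary:
  λ = -4: algebraic multiplicity = 1, geometric multiplicity = 1
  λ = -3: algebraic multiplicity = 3, geometric multiplicity = 1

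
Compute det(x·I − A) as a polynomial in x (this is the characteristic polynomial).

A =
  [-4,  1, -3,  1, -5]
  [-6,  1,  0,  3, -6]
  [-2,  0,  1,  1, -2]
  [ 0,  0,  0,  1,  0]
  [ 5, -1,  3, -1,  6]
x^5 - 5*x^4 + 10*x^3 - 10*x^2 + 5*x - 1

Expanding det(x·I − A) (e.g. by cofactor expansion or by noting that A is similar to its Jordan form J, which has the same characteristic polynomial as A) gives
  χ_A(x) = x^5 - 5*x^4 + 10*x^3 - 10*x^2 + 5*x - 1
which factors as (x - 1)^5. The eigenvalues (with algebraic multiplicities) are λ = 1 with multiplicity 5.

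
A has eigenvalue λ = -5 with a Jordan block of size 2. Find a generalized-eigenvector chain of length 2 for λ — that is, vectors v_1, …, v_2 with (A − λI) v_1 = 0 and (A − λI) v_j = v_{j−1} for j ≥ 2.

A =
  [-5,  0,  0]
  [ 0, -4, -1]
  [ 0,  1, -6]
A Jordan chain for λ = -5 of length 2:
v_1 = (0, 1, 1)ᵀ
v_2 = (0, 1, 0)ᵀ

Let N = A − (-5)·I. We want v_2 with N^2 v_2 = 0 but N^1 v_2 ≠ 0; then v_{j-1} := N · v_j for j = 2, …, 2.

Pick v_2 = (0, 1, 0)ᵀ.
Then v_1 = N · v_2 = (0, 1, 1)ᵀ.

Sanity check: (A − (-5)·I) v_1 = (0, 0, 0)ᵀ = 0. ✓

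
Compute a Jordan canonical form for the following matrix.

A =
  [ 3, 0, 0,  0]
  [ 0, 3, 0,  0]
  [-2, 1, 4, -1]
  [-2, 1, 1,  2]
J_2(3) ⊕ J_1(3) ⊕ J_1(3)

The characteristic polynomial is
  det(x·I − A) = x^4 - 12*x^3 + 54*x^2 - 108*x + 81 = (x - 3)^4

Eigenvalues and multiplicities (the geometric multiplicity of λ is n − rank(A − λI), which equals the number of Jordan blocks for λ):
  λ = 3: algebraic multiplicity = 4, geometric multiplicity = 3

Determining the block sizes for each eigenvalue:
  λ = 3: 3 blocks summing to 4 forces exactly one block of size 2 and the rest size 1 → block sizes [2, 1, 1]

Assembling the blocks gives a Jordan form
J =
  [3, 1, 0, 0]
  [0, 3, 0, 0]
  [0, 0, 3, 0]
  [0, 0, 0, 3]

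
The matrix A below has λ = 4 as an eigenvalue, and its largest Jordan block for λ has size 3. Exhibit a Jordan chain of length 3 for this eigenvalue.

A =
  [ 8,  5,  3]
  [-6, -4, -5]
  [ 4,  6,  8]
A Jordan chain for λ = 4 of length 3:
v_1 = (-2, 4, -4)ᵀ
v_2 = (4, -6, 4)ᵀ
v_3 = (1, 0, 0)ᵀ

Let N = A − (4)·I. We want v_3 with N^3 v_3 = 0 but N^2 v_3 ≠ 0; then v_{j-1} := N · v_j for j = 3, …, 2.

Pick v_3 = (1, 0, 0)ᵀ.
Then v_2 = N · v_3 = (4, -6, 4)ᵀ.
Then v_1 = N · v_2 = (-2, 4, -4)ᵀ.

Sanity check: (A − (4)·I) v_1 = (0, 0, 0)ᵀ = 0. ✓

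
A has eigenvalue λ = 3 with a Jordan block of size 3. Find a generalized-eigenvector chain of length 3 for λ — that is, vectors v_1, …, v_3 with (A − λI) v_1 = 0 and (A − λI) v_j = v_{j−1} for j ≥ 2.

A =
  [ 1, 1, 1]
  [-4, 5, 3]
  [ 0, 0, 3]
A Jordan chain for λ = 3 of length 3:
v_1 = (1, 2, 0)ᵀ
v_2 = (1, 3, 0)ᵀ
v_3 = (0, 0, 1)ᵀ

Let N = A − (3)·I. We want v_3 with N^3 v_3 = 0 but N^2 v_3 ≠ 0; then v_{j-1} := N · v_j for j = 3, …, 2.

Pick v_3 = (0, 0, 1)ᵀ.
Then v_2 = N · v_3 = (1, 3, 0)ᵀ.
Then v_1 = N · v_2 = (1, 2, 0)ᵀ.

Sanity check: (A − (3)·I) v_1 = (0, 0, 0)ᵀ = 0. ✓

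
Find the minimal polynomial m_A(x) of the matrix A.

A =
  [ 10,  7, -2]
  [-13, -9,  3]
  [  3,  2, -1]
x^3

The characteristic polynomial is χ_A(x) = x^3, so the eigenvalues are known. The minimal polynomial is
  m_A(x) = Π_λ (x − λ)^{k_λ}
where k_λ is the size of the *largest* Jordan block for λ (equivalently, the smallest k with (A − λI)^k v = 0 for every generalised eigenvector v of λ).

  λ = 0: largest Jordan block has size 3, contributing (x − 0)^3

So m_A(x) = x^3 = x^3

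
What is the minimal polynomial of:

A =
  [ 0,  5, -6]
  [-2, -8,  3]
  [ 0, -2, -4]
x^3 + 12*x^2 + 48*x + 64

The characteristic polynomial is χ_A(x) = (x + 4)^3, so the eigenvalues are known. The minimal polynomial is
  m_A(x) = Π_λ (x − λ)^{k_λ}
where k_λ is the size of the *largest* Jordan block for λ (equivalently, the smallest k with (A − λI)^k v = 0 for every generalised eigenvector v of λ).

  λ = -4: largest Jordan block has size 3, contributing (x + 4)^3

So m_A(x) = (x + 4)^3 = x^3 + 12*x^2 + 48*x + 64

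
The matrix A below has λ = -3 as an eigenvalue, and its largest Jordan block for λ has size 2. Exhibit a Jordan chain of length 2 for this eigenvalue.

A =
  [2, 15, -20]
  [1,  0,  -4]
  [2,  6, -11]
A Jordan chain for λ = -3 of length 2:
v_1 = (5, 1, 2)ᵀ
v_2 = (1, 0, 0)ᵀ

Let N = A − (-3)·I. We want v_2 with N^2 v_2 = 0 but N^1 v_2 ≠ 0; then v_{j-1} := N · v_j for j = 2, …, 2.

Pick v_2 = (1, 0, 0)ᵀ.
Then v_1 = N · v_2 = (5, 1, 2)ᵀ.

Sanity check: (A − (-3)·I) v_1 = (0, 0, 0)ᵀ = 0. ✓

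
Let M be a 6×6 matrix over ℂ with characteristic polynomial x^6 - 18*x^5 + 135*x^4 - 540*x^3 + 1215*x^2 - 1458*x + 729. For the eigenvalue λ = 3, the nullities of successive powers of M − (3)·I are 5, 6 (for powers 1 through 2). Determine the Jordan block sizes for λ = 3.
Block sizes for λ = 3: [2, 1, 1, 1, 1]

From the dimensions of kernels of powers, the number of Jordan blocks of size at least j is d_j − d_{j−1} where d_j = dim ker(N^j) (with d_0 = 0). Computing the differences gives [5, 1].
The number of blocks of size exactly k is (#blocks of size ≥ k) − (#blocks of size ≥ k + 1), so the partition is: 4 block(s) of size 1, 1 block(s) of size 2.
In nonincreasing order the block sizes are [2, 1, 1, 1, 1].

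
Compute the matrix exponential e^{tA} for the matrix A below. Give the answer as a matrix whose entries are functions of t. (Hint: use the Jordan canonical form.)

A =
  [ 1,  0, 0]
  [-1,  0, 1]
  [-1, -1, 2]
e^{tA} =
  [exp(t), 0, 0]
  [-t*exp(t), -t*exp(t) + exp(t), t*exp(t)]
  [-t*exp(t), -t*exp(t), t*exp(t) + exp(t)]

Strategy: write A = P · J · P⁻¹ where J is a Jordan canonical form, so e^{tA} = P · e^{tJ} · P⁻¹, and e^{tJ} can be computed block-by-block.

A has Jordan form
J =
  [1, 1, 0]
  [0, 1, 0]
  [0, 0, 1]
(up to reordering of blocks).

Per-block formulas:
  For a 1×1 block at λ = 1: exp(t · [1]) = [e^(1t)].
  For a 2×2 Jordan block J_2(1): exp(t · J_2(1)) = e^(1t)·(I + t·N), where N is the 2×2 nilpotent shift.

After assembling e^{tJ} and conjugating by P, we get:

e^{tA} =
  [exp(t), 0, 0]
  [-t*exp(t), -t*exp(t) + exp(t), t*exp(t)]
  [-t*exp(t), -t*exp(t), t*exp(t) + exp(t)]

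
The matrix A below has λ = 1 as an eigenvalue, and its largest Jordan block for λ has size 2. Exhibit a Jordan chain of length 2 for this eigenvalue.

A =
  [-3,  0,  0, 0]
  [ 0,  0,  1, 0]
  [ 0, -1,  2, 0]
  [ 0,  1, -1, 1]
A Jordan chain for λ = 1 of length 2:
v_1 = (0, -1, -1, 1)ᵀ
v_2 = (0, 1, 0, 0)ᵀ

Let N = A − (1)·I. We want v_2 with N^2 v_2 = 0 but N^1 v_2 ≠ 0; then v_{j-1} := N · v_j for j = 2, …, 2.

Pick v_2 = (0, 1, 0, 0)ᵀ.
Then v_1 = N · v_2 = (0, -1, -1, 1)ᵀ.

Sanity check: (A − (1)·I) v_1 = (0, 0, 0, 0)ᵀ = 0. ✓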